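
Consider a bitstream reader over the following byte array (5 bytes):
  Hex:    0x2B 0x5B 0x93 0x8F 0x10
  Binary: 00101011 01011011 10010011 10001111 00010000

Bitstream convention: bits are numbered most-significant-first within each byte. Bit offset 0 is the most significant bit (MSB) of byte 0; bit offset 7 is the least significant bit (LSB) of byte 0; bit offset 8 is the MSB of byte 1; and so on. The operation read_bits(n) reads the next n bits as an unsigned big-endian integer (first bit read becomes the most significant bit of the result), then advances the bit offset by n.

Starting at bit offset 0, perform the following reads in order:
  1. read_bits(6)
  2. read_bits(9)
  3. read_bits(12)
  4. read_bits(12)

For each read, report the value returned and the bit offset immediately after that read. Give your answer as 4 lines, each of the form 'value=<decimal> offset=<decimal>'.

Answer: value=10 offset=6
value=429 offset=15
value=3228 offset=27
value=1928 offset=39

Derivation:
Read 1: bits[0:6] width=6 -> value=10 (bin 001010); offset now 6 = byte 0 bit 6; 34 bits remain
Read 2: bits[6:15] width=9 -> value=429 (bin 110101101); offset now 15 = byte 1 bit 7; 25 bits remain
Read 3: bits[15:27] width=12 -> value=3228 (bin 110010011100); offset now 27 = byte 3 bit 3; 13 bits remain
Read 4: bits[27:39] width=12 -> value=1928 (bin 011110001000); offset now 39 = byte 4 bit 7; 1 bits remain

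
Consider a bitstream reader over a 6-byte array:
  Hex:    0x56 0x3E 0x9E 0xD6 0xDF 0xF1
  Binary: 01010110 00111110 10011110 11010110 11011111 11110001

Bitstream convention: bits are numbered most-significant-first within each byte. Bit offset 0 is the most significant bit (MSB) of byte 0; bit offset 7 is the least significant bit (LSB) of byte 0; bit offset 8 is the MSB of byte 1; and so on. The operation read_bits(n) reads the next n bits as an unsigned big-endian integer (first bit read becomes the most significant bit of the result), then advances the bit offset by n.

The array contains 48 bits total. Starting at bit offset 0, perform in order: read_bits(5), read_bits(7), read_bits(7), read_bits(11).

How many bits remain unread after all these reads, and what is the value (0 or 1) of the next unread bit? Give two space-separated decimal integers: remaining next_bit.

Read 1: bits[0:5] width=5 -> value=10 (bin 01010); offset now 5 = byte 0 bit 5; 43 bits remain
Read 2: bits[5:12] width=7 -> value=99 (bin 1100011); offset now 12 = byte 1 bit 4; 36 bits remain
Read 3: bits[12:19] width=7 -> value=116 (bin 1110100); offset now 19 = byte 2 bit 3; 29 bits remain
Read 4: bits[19:30] width=11 -> value=1973 (bin 11110110101); offset now 30 = byte 3 bit 6; 18 bits remain

Answer: 18 1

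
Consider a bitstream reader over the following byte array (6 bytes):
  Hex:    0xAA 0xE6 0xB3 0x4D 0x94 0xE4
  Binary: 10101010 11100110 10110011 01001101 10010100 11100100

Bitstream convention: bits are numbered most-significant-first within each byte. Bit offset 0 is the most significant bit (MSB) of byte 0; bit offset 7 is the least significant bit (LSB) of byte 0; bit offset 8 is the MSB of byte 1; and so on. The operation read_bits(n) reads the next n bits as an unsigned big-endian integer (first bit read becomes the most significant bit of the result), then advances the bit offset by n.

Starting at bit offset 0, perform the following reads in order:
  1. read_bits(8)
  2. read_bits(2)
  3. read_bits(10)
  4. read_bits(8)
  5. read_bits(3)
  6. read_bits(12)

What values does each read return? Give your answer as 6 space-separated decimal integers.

Read 1: bits[0:8] width=8 -> value=170 (bin 10101010); offset now 8 = byte 1 bit 0; 40 bits remain
Read 2: bits[8:10] width=2 -> value=3 (bin 11); offset now 10 = byte 1 bit 2; 38 bits remain
Read 3: bits[10:20] width=10 -> value=619 (bin 1001101011); offset now 20 = byte 2 bit 4; 28 bits remain
Read 4: bits[20:28] width=8 -> value=52 (bin 00110100); offset now 28 = byte 3 bit 4; 20 bits remain
Read 5: bits[28:31] width=3 -> value=6 (bin 110); offset now 31 = byte 3 bit 7; 17 bits remain
Read 6: bits[31:43] width=12 -> value=3239 (bin 110010100111); offset now 43 = byte 5 bit 3; 5 bits remain

Answer: 170 3 619 52 6 3239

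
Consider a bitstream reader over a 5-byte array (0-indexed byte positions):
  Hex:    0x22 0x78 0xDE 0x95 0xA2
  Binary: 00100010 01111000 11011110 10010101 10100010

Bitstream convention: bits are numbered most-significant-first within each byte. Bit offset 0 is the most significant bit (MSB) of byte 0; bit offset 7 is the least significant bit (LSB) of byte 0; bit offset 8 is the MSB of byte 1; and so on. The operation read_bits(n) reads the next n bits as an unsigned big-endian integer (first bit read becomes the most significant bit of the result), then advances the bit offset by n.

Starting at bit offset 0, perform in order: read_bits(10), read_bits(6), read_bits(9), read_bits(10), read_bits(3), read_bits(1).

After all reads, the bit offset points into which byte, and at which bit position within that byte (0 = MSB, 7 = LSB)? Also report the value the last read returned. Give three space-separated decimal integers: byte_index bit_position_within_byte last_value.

Read 1: bits[0:10] width=10 -> value=137 (bin 0010001001); offset now 10 = byte 1 bit 2; 30 bits remain
Read 2: bits[10:16] width=6 -> value=56 (bin 111000); offset now 16 = byte 2 bit 0; 24 bits remain
Read 3: bits[16:25] width=9 -> value=445 (bin 110111101); offset now 25 = byte 3 bit 1; 15 bits remain
Read 4: bits[25:35] width=10 -> value=173 (bin 0010101101); offset now 35 = byte 4 bit 3; 5 bits remain
Read 5: bits[35:38] width=3 -> value=0 (bin 000); offset now 38 = byte 4 bit 6; 2 bits remain
Read 6: bits[38:39] width=1 -> value=1 (bin 1); offset now 39 = byte 4 bit 7; 1 bits remain

Answer: 4 7 1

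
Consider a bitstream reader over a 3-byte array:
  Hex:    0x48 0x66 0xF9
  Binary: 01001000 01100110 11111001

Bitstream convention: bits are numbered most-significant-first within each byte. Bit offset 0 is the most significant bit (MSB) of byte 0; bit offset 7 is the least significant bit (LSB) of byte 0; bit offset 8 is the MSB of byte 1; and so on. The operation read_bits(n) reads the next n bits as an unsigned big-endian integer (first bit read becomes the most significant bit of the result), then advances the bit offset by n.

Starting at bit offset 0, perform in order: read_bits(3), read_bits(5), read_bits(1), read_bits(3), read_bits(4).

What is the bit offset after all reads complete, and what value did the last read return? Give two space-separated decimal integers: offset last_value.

Read 1: bits[0:3] width=3 -> value=2 (bin 010); offset now 3 = byte 0 bit 3; 21 bits remain
Read 2: bits[3:8] width=5 -> value=8 (bin 01000); offset now 8 = byte 1 bit 0; 16 bits remain
Read 3: bits[8:9] width=1 -> value=0 (bin 0); offset now 9 = byte 1 bit 1; 15 bits remain
Read 4: bits[9:12] width=3 -> value=6 (bin 110); offset now 12 = byte 1 bit 4; 12 bits remain
Read 5: bits[12:16] width=4 -> value=6 (bin 0110); offset now 16 = byte 2 bit 0; 8 bits remain

Answer: 16 6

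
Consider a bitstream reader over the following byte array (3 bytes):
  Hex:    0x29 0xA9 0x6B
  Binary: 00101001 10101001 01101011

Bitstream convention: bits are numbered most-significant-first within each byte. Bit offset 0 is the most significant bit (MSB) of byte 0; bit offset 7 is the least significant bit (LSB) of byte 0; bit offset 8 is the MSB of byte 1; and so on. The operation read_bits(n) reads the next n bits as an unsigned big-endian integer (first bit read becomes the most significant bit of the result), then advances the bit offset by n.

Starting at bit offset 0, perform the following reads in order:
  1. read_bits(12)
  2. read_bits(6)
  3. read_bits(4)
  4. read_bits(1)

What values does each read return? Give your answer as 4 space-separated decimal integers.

Read 1: bits[0:12] width=12 -> value=666 (bin 001010011010); offset now 12 = byte 1 bit 4; 12 bits remain
Read 2: bits[12:18] width=6 -> value=37 (bin 100101); offset now 18 = byte 2 bit 2; 6 bits remain
Read 3: bits[18:22] width=4 -> value=10 (bin 1010); offset now 22 = byte 2 bit 6; 2 bits remain
Read 4: bits[22:23] width=1 -> value=1 (bin 1); offset now 23 = byte 2 bit 7; 1 bits remain

Answer: 666 37 10 1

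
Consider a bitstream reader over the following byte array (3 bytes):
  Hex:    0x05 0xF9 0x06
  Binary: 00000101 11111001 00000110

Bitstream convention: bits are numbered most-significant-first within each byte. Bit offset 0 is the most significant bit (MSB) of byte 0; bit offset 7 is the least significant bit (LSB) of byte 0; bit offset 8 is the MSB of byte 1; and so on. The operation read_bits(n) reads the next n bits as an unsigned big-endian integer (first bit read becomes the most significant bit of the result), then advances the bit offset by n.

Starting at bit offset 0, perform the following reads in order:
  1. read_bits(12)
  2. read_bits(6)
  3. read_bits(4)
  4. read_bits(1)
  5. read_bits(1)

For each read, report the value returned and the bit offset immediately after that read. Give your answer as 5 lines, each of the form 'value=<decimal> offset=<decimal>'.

Answer: value=95 offset=12
value=36 offset=18
value=1 offset=22
value=1 offset=23
value=0 offset=24

Derivation:
Read 1: bits[0:12] width=12 -> value=95 (bin 000001011111); offset now 12 = byte 1 bit 4; 12 bits remain
Read 2: bits[12:18] width=6 -> value=36 (bin 100100); offset now 18 = byte 2 bit 2; 6 bits remain
Read 3: bits[18:22] width=4 -> value=1 (bin 0001); offset now 22 = byte 2 bit 6; 2 bits remain
Read 4: bits[22:23] width=1 -> value=1 (bin 1); offset now 23 = byte 2 bit 7; 1 bits remain
Read 5: bits[23:24] width=1 -> value=0 (bin 0); offset now 24 = byte 3 bit 0; 0 bits remain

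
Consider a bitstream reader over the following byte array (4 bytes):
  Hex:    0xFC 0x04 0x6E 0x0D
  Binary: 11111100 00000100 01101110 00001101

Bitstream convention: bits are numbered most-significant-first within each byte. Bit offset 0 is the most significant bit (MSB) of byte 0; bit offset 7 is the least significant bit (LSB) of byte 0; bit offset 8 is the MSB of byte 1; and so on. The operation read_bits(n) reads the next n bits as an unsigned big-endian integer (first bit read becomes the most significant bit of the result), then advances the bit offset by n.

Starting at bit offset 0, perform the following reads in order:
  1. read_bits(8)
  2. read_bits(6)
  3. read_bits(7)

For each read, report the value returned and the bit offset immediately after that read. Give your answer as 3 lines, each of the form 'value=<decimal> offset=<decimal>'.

Answer: value=252 offset=8
value=1 offset=14
value=13 offset=21

Derivation:
Read 1: bits[0:8] width=8 -> value=252 (bin 11111100); offset now 8 = byte 1 bit 0; 24 bits remain
Read 2: bits[8:14] width=6 -> value=1 (bin 000001); offset now 14 = byte 1 bit 6; 18 bits remain
Read 3: bits[14:21] width=7 -> value=13 (bin 0001101); offset now 21 = byte 2 bit 5; 11 bits remain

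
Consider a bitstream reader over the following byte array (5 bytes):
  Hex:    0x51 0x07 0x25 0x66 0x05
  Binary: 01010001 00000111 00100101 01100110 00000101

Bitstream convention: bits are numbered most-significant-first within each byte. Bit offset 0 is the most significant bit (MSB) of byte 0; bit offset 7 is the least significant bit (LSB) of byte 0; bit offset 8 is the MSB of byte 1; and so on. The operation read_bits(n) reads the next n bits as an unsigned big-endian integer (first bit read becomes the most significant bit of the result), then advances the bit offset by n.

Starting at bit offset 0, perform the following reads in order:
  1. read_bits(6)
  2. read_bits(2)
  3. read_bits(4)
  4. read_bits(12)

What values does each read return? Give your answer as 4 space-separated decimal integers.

Answer: 20 1 0 1829

Derivation:
Read 1: bits[0:6] width=6 -> value=20 (bin 010100); offset now 6 = byte 0 bit 6; 34 bits remain
Read 2: bits[6:8] width=2 -> value=1 (bin 01); offset now 8 = byte 1 bit 0; 32 bits remain
Read 3: bits[8:12] width=4 -> value=0 (bin 0000); offset now 12 = byte 1 bit 4; 28 bits remain
Read 4: bits[12:24] width=12 -> value=1829 (bin 011100100101); offset now 24 = byte 3 bit 0; 16 bits remain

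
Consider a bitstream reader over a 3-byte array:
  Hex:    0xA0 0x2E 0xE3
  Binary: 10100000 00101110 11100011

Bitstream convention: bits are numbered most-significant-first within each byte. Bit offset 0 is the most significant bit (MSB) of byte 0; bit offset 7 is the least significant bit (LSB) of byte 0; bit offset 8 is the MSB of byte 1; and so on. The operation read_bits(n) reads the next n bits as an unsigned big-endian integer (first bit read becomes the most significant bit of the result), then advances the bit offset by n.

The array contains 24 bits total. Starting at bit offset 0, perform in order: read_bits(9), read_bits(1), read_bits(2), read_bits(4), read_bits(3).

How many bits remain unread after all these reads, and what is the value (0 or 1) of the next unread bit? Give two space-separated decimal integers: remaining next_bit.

Read 1: bits[0:9] width=9 -> value=320 (bin 101000000); offset now 9 = byte 1 bit 1; 15 bits remain
Read 2: bits[9:10] width=1 -> value=0 (bin 0); offset now 10 = byte 1 bit 2; 14 bits remain
Read 3: bits[10:12] width=2 -> value=2 (bin 10); offset now 12 = byte 1 bit 4; 12 bits remain
Read 4: bits[12:16] width=4 -> value=14 (bin 1110); offset now 16 = byte 2 bit 0; 8 bits remain
Read 5: bits[16:19] width=3 -> value=7 (bin 111); offset now 19 = byte 2 bit 3; 5 bits remain

Answer: 5 0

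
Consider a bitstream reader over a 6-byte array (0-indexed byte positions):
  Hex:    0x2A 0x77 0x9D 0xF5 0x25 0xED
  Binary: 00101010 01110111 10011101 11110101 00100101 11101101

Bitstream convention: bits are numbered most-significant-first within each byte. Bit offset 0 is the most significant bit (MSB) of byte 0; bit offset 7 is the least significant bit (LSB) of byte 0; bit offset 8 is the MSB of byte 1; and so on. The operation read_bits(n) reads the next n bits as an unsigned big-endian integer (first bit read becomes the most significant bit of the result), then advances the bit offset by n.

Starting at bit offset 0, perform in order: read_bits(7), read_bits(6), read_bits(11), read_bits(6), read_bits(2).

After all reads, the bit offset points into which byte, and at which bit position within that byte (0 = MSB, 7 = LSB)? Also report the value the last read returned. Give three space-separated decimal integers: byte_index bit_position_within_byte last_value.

Answer: 4 0 1

Derivation:
Read 1: bits[0:7] width=7 -> value=21 (bin 0010101); offset now 7 = byte 0 bit 7; 41 bits remain
Read 2: bits[7:13] width=6 -> value=14 (bin 001110); offset now 13 = byte 1 bit 5; 35 bits remain
Read 3: bits[13:24] width=11 -> value=1949 (bin 11110011101); offset now 24 = byte 3 bit 0; 24 bits remain
Read 4: bits[24:30] width=6 -> value=61 (bin 111101); offset now 30 = byte 3 bit 6; 18 bits remain
Read 5: bits[30:32] width=2 -> value=1 (bin 01); offset now 32 = byte 4 bit 0; 16 bits remain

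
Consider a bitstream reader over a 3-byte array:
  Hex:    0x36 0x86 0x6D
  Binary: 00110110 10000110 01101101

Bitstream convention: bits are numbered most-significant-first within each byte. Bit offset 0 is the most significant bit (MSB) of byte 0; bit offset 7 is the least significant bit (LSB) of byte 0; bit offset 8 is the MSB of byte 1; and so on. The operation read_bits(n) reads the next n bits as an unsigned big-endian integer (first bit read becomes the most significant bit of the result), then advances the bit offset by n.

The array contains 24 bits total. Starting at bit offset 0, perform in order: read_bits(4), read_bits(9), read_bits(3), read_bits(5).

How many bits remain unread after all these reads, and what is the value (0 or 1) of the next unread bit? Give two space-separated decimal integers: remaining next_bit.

Answer: 3 1

Derivation:
Read 1: bits[0:4] width=4 -> value=3 (bin 0011); offset now 4 = byte 0 bit 4; 20 bits remain
Read 2: bits[4:13] width=9 -> value=208 (bin 011010000); offset now 13 = byte 1 bit 5; 11 bits remain
Read 3: bits[13:16] width=3 -> value=6 (bin 110); offset now 16 = byte 2 bit 0; 8 bits remain
Read 4: bits[16:21] width=5 -> value=13 (bin 01101); offset now 21 = byte 2 bit 5; 3 bits remain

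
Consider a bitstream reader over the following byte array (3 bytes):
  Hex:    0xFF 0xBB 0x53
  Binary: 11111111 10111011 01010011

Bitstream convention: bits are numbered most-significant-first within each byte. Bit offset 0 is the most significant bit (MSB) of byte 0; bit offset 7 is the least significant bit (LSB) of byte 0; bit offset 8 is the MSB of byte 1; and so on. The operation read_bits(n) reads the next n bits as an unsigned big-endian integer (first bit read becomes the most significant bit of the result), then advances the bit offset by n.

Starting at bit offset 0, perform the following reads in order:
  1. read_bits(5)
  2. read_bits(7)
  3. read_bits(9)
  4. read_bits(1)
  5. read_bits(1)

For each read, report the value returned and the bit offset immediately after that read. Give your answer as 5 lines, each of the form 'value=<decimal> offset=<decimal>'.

Read 1: bits[0:5] width=5 -> value=31 (bin 11111); offset now 5 = byte 0 bit 5; 19 bits remain
Read 2: bits[5:12] width=7 -> value=123 (bin 1111011); offset now 12 = byte 1 bit 4; 12 bits remain
Read 3: bits[12:21] width=9 -> value=362 (bin 101101010); offset now 21 = byte 2 bit 5; 3 bits remain
Read 4: bits[21:22] width=1 -> value=0 (bin 0); offset now 22 = byte 2 bit 6; 2 bits remain
Read 5: bits[22:23] width=1 -> value=1 (bin 1); offset now 23 = byte 2 bit 7; 1 bits remain

Answer: value=31 offset=5
value=123 offset=12
value=362 offset=21
value=0 offset=22
value=1 offset=23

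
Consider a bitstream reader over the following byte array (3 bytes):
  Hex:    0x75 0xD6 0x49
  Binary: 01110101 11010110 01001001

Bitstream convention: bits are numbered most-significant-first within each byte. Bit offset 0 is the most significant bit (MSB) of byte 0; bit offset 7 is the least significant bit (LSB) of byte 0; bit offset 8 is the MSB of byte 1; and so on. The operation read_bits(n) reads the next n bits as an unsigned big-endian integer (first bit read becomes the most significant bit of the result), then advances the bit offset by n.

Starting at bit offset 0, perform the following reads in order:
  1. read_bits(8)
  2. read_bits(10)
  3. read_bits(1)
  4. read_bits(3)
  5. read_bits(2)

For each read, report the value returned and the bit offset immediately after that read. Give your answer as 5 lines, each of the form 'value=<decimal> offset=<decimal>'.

Answer: value=117 offset=8
value=857 offset=18
value=0 offset=19
value=2 offset=22
value=1 offset=24

Derivation:
Read 1: bits[0:8] width=8 -> value=117 (bin 01110101); offset now 8 = byte 1 bit 0; 16 bits remain
Read 2: bits[8:18] width=10 -> value=857 (bin 1101011001); offset now 18 = byte 2 bit 2; 6 bits remain
Read 3: bits[18:19] width=1 -> value=0 (bin 0); offset now 19 = byte 2 bit 3; 5 bits remain
Read 4: bits[19:22] width=3 -> value=2 (bin 010); offset now 22 = byte 2 bit 6; 2 bits remain
Read 5: bits[22:24] width=2 -> value=1 (bin 01); offset now 24 = byte 3 bit 0; 0 bits remain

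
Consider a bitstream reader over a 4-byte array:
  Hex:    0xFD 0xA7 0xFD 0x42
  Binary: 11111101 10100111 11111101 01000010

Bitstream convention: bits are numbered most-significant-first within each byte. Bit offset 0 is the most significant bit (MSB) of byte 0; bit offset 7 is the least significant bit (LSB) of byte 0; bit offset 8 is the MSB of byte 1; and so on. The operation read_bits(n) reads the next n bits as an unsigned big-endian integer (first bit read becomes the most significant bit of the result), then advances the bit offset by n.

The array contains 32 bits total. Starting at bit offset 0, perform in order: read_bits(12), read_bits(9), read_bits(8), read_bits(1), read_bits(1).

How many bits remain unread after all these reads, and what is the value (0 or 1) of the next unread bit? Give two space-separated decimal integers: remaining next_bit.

Answer: 1 0

Derivation:
Read 1: bits[0:12] width=12 -> value=4058 (bin 111111011010); offset now 12 = byte 1 bit 4; 20 bits remain
Read 2: bits[12:21] width=9 -> value=255 (bin 011111111); offset now 21 = byte 2 bit 5; 11 bits remain
Read 3: bits[21:29] width=8 -> value=168 (bin 10101000); offset now 29 = byte 3 bit 5; 3 bits remain
Read 4: bits[29:30] width=1 -> value=0 (bin 0); offset now 30 = byte 3 bit 6; 2 bits remain
Read 5: bits[30:31] width=1 -> value=1 (bin 1); offset now 31 = byte 3 bit 7; 1 bits remain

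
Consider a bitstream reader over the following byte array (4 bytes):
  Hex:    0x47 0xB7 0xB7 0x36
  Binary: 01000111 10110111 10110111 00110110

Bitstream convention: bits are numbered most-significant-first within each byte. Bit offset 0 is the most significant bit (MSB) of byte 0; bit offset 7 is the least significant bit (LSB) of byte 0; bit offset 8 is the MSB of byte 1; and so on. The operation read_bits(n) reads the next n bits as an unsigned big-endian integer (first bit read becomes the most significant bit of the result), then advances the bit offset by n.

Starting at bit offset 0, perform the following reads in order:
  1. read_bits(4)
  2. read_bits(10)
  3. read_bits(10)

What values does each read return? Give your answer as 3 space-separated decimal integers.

Read 1: bits[0:4] width=4 -> value=4 (bin 0100); offset now 4 = byte 0 bit 4; 28 bits remain
Read 2: bits[4:14] width=10 -> value=493 (bin 0111101101); offset now 14 = byte 1 bit 6; 18 bits remain
Read 3: bits[14:24] width=10 -> value=951 (bin 1110110111); offset now 24 = byte 3 bit 0; 8 bits remain

Answer: 4 493 951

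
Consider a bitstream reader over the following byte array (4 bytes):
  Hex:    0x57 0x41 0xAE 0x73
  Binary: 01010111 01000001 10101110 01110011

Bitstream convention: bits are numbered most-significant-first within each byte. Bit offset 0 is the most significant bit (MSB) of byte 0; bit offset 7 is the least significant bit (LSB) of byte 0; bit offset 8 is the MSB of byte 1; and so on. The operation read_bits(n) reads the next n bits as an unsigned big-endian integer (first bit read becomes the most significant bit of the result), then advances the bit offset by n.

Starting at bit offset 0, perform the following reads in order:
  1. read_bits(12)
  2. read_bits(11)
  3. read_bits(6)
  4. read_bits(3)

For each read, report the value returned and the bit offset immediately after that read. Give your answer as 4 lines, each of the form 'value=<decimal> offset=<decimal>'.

Read 1: bits[0:12] width=12 -> value=1396 (bin 010101110100); offset now 12 = byte 1 bit 4; 20 bits remain
Read 2: bits[12:23] width=11 -> value=215 (bin 00011010111); offset now 23 = byte 2 bit 7; 9 bits remain
Read 3: bits[23:29] width=6 -> value=14 (bin 001110); offset now 29 = byte 3 bit 5; 3 bits remain
Read 4: bits[29:32] width=3 -> value=3 (bin 011); offset now 32 = byte 4 bit 0; 0 bits remain

Answer: value=1396 offset=12
value=215 offset=23
value=14 offset=29
value=3 offset=32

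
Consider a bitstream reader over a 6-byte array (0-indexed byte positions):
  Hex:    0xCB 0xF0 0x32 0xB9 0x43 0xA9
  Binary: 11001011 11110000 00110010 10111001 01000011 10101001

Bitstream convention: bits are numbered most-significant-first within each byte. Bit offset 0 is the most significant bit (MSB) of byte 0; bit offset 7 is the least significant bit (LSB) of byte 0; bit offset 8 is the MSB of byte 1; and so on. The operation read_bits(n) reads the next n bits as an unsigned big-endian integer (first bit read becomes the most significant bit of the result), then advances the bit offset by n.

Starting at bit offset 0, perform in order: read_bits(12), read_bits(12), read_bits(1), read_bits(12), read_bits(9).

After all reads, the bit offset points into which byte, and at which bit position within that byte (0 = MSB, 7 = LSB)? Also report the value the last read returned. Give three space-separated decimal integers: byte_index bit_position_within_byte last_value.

Answer: 5 6 234

Derivation:
Read 1: bits[0:12] width=12 -> value=3263 (bin 110010111111); offset now 12 = byte 1 bit 4; 36 bits remain
Read 2: bits[12:24] width=12 -> value=50 (bin 000000110010); offset now 24 = byte 3 bit 0; 24 bits remain
Read 3: bits[24:25] width=1 -> value=1 (bin 1); offset now 25 = byte 3 bit 1; 23 bits remain
Read 4: bits[25:37] width=12 -> value=1832 (bin 011100101000); offset now 37 = byte 4 bit 5; 11 bits remain
Read 5: bits[37:46] width=9 -> value=234 (bin 011101010); offset now 46 = byte 5 bit 6; 2 bits remain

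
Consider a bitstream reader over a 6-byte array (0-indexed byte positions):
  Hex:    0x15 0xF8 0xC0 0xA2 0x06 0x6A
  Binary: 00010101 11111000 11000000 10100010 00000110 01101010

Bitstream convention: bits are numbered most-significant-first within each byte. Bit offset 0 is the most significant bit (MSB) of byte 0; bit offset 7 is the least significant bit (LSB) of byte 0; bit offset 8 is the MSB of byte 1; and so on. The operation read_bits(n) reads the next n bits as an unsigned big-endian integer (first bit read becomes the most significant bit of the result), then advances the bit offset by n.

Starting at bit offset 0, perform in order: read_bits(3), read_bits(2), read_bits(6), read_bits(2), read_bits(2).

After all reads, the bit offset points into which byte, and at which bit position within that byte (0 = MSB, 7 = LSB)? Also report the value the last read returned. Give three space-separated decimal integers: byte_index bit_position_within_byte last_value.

Read 1: bits[0:3] width=3 -> value=0 (bin 000); offset now 3 = byte 0 bit 3; 45 bits remain
Read 2: bits[3:5] width=2 -> value=2 (bin 10); offset now 5 = byte 0 bit 5; 43 bits remain
Read 3: bits[5:11] width=6 -> value=47 (bin 101111); offset now 11 = byte 1 bit 3; 37 bits remain
Read 4: bits[11:13] width=2 -> value=3 (bin 11); offset now 13 = byte 1 bit 5; 35 bits remain
Read 5: bits[13:15] width=2 -> value=0 (bin 00); offset now 15 = byte 1 bit 7; 33 bits remain

Answer: 1 7 0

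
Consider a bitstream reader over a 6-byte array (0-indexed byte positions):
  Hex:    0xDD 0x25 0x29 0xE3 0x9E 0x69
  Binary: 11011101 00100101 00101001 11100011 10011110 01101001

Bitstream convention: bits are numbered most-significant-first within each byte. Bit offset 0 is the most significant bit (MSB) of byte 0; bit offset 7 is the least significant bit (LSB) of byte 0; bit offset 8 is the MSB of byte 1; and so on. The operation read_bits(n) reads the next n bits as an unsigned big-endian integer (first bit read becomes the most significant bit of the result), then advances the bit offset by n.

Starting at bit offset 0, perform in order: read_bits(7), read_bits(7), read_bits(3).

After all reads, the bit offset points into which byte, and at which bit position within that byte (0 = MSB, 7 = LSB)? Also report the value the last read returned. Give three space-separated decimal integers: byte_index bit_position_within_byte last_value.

Answer: 2 1 2

Derivation:
Read 1: bits[0:7] width=7 -> value=110 (bin 1101110); offset now 7 = byte 0 bit 7; 41 bits remain
Read 2: bits[7:14] width=7 -> value=73 (bin 1001001); offset now 14 = byte 1 bit 6; 34 bits remain
Read 3: bits[14:17] width=3 -> value=2 (bin 010); offset now 17 = byte 2 bit 1; 31 bits remain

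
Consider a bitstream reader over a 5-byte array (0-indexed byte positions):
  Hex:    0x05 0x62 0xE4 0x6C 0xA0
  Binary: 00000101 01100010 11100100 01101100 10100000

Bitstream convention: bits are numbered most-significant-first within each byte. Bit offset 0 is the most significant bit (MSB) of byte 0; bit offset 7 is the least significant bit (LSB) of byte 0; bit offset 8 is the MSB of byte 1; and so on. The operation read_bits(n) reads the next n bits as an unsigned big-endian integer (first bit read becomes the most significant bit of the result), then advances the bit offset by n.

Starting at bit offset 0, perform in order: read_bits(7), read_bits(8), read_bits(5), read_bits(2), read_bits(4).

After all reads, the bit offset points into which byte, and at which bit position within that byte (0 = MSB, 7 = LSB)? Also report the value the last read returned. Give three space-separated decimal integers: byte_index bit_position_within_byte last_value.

Read 1: bits[0:7] width=7 -> value=2 (bin 0000010); offset now 7 = byte 0 bit 7; 33 bits remain
Read 2: bits[7:15] width=8 -> value=177 (bin 10110001); offset now 15 = byte 1 bit 7; 25 bits remain
Read 3: bits[15:20] width=5 -> value=14 (bin 01110); offset now 20 = byte 2 bit 4; 20 bits remain
Read 4: bits[20:22] width=2 -> value=1 (bin 01); offset now 22 = byte 2 bit 6; 18 bits remain
Read 5: bits[22:26] width=4 -> value=1 (bin 0001); offset now 26 = byte 3 bit 2; 14 bits remain

Answer: 3 2 1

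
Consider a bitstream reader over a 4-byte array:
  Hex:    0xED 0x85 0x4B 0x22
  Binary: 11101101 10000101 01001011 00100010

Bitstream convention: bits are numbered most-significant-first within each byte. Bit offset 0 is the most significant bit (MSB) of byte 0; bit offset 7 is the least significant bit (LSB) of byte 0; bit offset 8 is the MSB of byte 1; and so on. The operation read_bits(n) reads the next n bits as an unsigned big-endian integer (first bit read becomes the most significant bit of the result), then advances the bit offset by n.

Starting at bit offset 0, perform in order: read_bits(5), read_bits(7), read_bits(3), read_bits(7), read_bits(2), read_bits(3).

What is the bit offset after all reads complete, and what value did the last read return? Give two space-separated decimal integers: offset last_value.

Answer: 27 1

Derivation:
Read 1: bits[0:5] width=5 -> value=29 (bin 11101); offset now 5 = byte 0 bit 5; 27 bits remain
Read 2: bits[5:12] width=7 -> value=88 (bin 1011000); offset now 12 = byte 1 bit 4; 20 bits remain
Read 3: bits[12:15] width=3 -> value=2 (bin 010); offset now 15 = byte 1 bit 7; 17 bits remain
Read 4: bits[15:22] width=7 -> value=82 (bin 1010010); offset now 22 = byte 2 bit 6; 10 bits remain
Read 5: bits[22:24] width=2 -> value=3 (bin 11); offset now 24 = byte 3 bit 0; 8 bits remain
Read 6: bits[24:27] width=3 -> value=1 (bin 001); offset now 27 = byte 3 bit 3; 5 bits remain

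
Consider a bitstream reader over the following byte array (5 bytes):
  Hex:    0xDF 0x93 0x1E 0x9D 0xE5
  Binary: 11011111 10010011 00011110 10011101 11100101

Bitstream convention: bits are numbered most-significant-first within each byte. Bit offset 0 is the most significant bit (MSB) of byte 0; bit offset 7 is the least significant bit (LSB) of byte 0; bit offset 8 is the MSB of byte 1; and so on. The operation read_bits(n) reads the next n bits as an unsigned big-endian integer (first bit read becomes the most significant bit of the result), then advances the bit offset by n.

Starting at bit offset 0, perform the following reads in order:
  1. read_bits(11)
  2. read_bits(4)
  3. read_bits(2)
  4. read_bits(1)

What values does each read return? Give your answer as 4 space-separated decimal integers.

Read 1: bits[0:11] width=11 -> value=1788 (bin 11011111100); offset now 11 = byte 1 bit 3; 29 bits remain
Read 2: bits[11:15] width=4 -> value=9 (bin 1001); offset now 15 = byte 1 bit 7; 25 bits remain
Read 3: bits[15:17] width=2 -> value=2 (bin 10); offset now 17 = byte 2 bit 1; 23 bits remain
Read 4: bits[17:18] width=1 -> value=0 (bin 0); offset now 18 = byte 2 bit 2; 22 bits remain

Answer: 1788 9 2 0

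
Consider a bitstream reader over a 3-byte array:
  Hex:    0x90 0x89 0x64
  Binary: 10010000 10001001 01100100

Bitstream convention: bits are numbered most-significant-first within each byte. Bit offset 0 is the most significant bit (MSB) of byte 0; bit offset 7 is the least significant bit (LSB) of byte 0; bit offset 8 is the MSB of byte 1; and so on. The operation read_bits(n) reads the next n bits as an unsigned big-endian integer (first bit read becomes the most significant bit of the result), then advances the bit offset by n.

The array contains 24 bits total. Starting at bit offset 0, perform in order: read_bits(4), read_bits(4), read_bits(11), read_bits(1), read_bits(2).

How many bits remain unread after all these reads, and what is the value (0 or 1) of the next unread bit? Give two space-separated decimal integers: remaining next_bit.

Answer: 2 0

Derivation:
Read 1: bits[0:4] width=4 -> value=9 (bin 1001); offset now 4 = byte 0 bit 4; 20 bits remain
Read 2: bits[4:8] width=4 -> value=0 (bin 0000); offset now 8 = byte 1 bit 0; 16 bits remain
Read 3: bits[8:19] width=11 -> value=1099 (bin 10001001011); offset now 19 = byte 2 bit 3; 5 bits remain
Read 4: bits[19:20] width=1 -> value=0 (bin 0); offset now 20 = byte 2 bit 4; 4 bits remain
Read 5: bits[20:22] width=2 -> value=1 (bin 01); offset now 22 = byte 2 bit 6; 2 bits remain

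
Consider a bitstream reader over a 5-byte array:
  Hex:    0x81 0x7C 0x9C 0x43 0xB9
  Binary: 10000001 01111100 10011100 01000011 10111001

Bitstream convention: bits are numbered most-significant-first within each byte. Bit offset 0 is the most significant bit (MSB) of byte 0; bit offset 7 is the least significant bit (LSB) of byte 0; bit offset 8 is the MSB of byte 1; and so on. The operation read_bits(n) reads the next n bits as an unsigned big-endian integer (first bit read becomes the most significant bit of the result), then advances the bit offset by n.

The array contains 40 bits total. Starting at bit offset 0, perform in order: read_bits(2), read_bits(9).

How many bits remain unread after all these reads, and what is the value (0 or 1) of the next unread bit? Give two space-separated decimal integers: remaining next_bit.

Answer: 29 1

Derivation:
Read 1: bits[0:2] width=2 -> value=2 (bin 10); offset now 2 = byte 0 bit 2; 38 bits remain
Read 2: bits[2:11] width=9 -> value=11 (bin 000001011); offset now 11 = byte 1 bit 3; 29 bits remain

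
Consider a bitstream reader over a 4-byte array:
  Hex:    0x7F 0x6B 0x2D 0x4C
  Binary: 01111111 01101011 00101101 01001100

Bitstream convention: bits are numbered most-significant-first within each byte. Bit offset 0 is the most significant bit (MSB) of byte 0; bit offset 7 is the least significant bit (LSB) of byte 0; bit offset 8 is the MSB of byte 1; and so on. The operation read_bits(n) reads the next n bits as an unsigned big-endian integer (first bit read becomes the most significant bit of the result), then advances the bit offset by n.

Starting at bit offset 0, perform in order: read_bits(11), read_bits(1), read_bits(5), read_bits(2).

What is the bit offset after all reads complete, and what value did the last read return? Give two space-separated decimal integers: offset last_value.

Read 1: bits[0:11] width=11 -> value=1019 (bin 01111111011); offset now 11 = byte 1 bit 3; 21 bits remain
Read 2: bits[11:12] width=1 -> value=0 (bin 0); offset now 12 = byte 1 bit 4; 20 bits remain
Read 3: bits[12:17] width=5 -> value=22 (bin 10110); offset now 17 = byte 2 bit 1; 15 bits remain
Read 4: bits[17:19] width=2 -> value=1 (bin 01); offset now 19 = byte 2 bit 3; 13 bits remain

Answer: 19 1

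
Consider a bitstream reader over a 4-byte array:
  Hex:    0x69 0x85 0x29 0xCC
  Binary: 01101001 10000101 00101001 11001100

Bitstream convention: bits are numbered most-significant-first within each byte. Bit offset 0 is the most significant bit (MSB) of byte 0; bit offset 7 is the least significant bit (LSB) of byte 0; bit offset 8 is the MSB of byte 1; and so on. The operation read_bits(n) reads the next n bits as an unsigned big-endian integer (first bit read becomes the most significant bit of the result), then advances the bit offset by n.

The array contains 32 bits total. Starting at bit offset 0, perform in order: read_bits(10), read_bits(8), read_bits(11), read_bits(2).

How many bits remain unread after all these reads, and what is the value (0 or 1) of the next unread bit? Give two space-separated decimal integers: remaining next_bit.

Answer: 1 0

Derivation:
Read 1: bits[0:10] width=10 -> value=422 (bin 0110100110); offset now 10 = byte 1 bit 2; 22 bits remain
Read 2: bits[10:18] width=8 -> value=20 (bin 00010100); offset now 18 = byte 2 bit 2; 14 bits remain
Read 3: bits[18:29] width=11 -> value=1337 (bin 10100111001); offset now 29 = byte 3 bit 5; 3 bits remain
Read 4: bits[29:31] width=2 -> value=2 (bin 10); offset now 31 = byte 3 bit 7; 1 bits remain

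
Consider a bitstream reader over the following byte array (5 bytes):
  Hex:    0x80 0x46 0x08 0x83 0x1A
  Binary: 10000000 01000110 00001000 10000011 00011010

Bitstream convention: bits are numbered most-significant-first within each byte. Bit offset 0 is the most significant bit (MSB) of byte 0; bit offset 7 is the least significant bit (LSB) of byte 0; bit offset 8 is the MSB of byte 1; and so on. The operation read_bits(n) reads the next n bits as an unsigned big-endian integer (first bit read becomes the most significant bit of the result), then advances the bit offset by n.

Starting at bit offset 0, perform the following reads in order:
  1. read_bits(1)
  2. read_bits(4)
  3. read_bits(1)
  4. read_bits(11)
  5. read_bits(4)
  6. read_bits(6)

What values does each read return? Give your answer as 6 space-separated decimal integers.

Answer: 1 0 0 140 1 4

Derivation:
Read 1: bits[0:1] width=1 -> value=1 (bin 1); offset now 1 = byte 0 bit 1; 39 bits remain
Read 2: bits[1:5] width=4 -> value=0 (bin 0000); offset now 5 = byte 0 bit 5; 35 bits remain
Read 3: bits[5:6] width=1 -> value=0 (bin 0); offset now 6 = byte 0 bit 6; 34 bits remain
Read 4: bits[6:17] width=11 -> value=140 (bin 00010001100); offset now 17 = byte 2 bit 1; 23 bits remain
Read 5: bits[17:21] width=4 -> value=1 (bin 0001); offset now 21 = byte 2 bit 5; 19 bits remain
Read 6: bits[21:27] width=6 -> value=4 (bin 000100); offset now 27 = byte 3 bit 3; 13 bits remain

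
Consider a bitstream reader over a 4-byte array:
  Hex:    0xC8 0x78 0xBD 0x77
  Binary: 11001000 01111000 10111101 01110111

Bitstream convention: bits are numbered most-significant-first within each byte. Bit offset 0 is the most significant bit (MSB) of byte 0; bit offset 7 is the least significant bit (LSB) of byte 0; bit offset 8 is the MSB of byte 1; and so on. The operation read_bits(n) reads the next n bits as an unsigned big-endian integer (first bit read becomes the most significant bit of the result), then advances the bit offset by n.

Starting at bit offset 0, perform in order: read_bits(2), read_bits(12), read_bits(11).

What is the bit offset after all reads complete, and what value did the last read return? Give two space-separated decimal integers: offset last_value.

Answer: 25 378

Derivation:
Read 1: bits[0:2] width=2 -> value=3 (bin 11); offset now 2 = byte 0 bit 2; 30 bits remain
Read 2: bits[2:14] width=12 -> value=542 (bin 001000011110); offset now 14 = byte 1 bit 6; 18 bits remain
Read 3: bits[14:25] width=11 -> value=378 (bin 00101111010); offset now 25 = byte 3 bit 1; 7 bits remain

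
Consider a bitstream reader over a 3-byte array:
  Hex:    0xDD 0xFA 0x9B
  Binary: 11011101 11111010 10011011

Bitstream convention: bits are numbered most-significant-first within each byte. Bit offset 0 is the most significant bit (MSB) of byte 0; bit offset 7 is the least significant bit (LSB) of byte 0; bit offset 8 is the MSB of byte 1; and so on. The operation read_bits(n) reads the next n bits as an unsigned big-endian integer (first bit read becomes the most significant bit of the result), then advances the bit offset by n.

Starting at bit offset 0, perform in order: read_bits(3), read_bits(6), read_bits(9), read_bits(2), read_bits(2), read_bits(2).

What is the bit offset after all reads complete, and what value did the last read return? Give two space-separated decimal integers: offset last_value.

Answer: 24 3

Derivation:
Read 1: bits[0:3] width=3 -> value=6 (bin 110); offset now 3 = byte 0 bit 3; 21 bits remain
Read 2: bits[3:9] width=6 -> value=59 (bin 111011); offset now 9 = byte 1 bit 1; 15 bits remain
Read 3: bits[9:18] width=9 -> value=490 (bin 111101010); offset now 18 = byte 2 bit 2; 6 bits remain
Read 4: bits[18:20] width=2 -> value=1 (bin 01); offset now 20 = byte 2 bit 4; 4 bits remain
Read 5: bits[20:22] width=2 -> value=2 (bin 10); offset now 22 = byte 2 bit 6; 2 bits remain
Read 6: bits[22:24] width=2 -> value=3 (bin 11); offset now 24 = byte 3 bit 0; 0 bits remain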